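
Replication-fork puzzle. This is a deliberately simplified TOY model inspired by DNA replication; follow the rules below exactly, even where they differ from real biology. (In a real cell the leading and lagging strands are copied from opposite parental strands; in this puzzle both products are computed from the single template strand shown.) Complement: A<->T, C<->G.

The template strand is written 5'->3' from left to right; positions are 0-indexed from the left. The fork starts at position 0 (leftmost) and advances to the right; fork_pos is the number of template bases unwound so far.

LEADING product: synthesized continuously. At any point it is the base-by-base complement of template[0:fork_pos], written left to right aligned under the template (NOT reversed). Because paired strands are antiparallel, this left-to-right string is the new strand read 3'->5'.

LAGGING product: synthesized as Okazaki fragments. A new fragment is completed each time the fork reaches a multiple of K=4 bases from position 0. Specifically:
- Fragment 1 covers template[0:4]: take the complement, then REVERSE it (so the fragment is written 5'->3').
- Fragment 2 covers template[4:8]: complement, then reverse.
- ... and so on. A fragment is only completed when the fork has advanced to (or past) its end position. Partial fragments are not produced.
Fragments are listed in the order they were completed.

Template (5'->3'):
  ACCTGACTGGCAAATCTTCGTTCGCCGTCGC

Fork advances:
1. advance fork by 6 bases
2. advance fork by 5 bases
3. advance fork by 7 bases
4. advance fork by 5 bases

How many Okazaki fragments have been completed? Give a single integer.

Step 1: advance 6 -> fork_pos = 0 + 6 = 6. Reached multiple(s) of 4: 4 -> fragment 1 completed (1 total).
Step 2: advance 5 -> fork_pos = 6 + 5 = 11. Reached multiple(s) of 4: 8 -> fragment 2 completed (2 total).
Step 3: advance 7 -> fork_pos = 11 + 7 = 18. Reached multiple(s) of 4: 12, 16 -> fragments 3-4 completed (4 total).
Step 4: advance 5 -> fork_pos = 18 + 5 = 23. Reached multiple(s) of 4: 20 -> fragment 5 completed (5 total).
Check: final fork_pos = 23; the multiples of 4 that are <= 23 are 4..20 -> 23 // 4 = 5 completed fragment(s).

Answer: 5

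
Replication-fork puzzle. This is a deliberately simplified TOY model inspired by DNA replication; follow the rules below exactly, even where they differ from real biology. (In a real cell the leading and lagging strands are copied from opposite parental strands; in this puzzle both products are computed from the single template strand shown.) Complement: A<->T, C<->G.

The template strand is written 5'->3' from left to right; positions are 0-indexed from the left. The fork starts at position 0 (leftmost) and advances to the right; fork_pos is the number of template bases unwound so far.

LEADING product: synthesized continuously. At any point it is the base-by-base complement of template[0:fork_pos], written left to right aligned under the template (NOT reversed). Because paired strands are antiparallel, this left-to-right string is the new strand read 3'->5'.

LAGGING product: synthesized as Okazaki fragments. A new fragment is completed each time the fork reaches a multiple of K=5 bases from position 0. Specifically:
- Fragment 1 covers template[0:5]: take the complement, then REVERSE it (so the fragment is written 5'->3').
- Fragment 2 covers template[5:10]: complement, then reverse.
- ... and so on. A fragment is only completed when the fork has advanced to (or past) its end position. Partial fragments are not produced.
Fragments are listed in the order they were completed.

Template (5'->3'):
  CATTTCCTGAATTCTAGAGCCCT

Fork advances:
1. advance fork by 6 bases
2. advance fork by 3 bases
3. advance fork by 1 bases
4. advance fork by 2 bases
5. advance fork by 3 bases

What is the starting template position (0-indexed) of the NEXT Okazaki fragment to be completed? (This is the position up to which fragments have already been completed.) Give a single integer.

Step 1: advance 6 -> fork_pos = 0 + 6 = 6. Reached multiple(s) of 5: 5 -> fragment 1 completed (1 total).
Step 2: advance 3 -> fork_pos = 6 + 3 = 9. Next multiple of 5 is 10 (not reached); still 1 fragment(s).
Step 3: advance 1 -> fork_pos = 9 + 1 = 10. Reached multiple(s) of 5: 10 -> fragment 2 completed (2 total).
Step 4: advance 2 -> fork_pos = 10 + 2 = 12. Next multiple of 5 is 15 (not reached); still 2 fragment(s).
Step 5: advance 3 -> fork_pos = 12 + 3 = 15. Reached multiple(s) of 5: 15 -> fragment 3 completed (3 total).
3 fragment(s) completed, covering template[0:15] (3 x 5 = 15). The next fragment, fragment 4, covers template[15:20], so it starts at position 15.

Answer: 15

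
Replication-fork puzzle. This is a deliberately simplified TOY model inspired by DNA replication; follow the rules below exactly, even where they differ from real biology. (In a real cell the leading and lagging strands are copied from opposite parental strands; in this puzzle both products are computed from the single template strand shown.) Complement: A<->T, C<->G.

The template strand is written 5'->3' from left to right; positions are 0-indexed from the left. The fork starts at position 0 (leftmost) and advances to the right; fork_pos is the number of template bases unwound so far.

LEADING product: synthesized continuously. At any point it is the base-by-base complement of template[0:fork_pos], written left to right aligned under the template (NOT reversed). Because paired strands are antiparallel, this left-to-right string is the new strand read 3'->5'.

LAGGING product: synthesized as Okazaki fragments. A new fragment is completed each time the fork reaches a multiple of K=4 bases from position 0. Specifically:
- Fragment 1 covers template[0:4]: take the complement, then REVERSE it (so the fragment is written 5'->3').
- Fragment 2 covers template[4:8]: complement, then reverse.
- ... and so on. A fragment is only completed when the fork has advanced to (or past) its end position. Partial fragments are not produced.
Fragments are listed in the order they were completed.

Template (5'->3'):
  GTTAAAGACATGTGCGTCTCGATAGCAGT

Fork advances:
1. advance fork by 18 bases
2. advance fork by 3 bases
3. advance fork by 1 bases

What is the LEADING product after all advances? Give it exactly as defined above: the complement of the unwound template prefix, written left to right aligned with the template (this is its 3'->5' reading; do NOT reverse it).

Answer: CAATTTCTGTACACGCAGAGCT

Derivation:
Step 1: advance 18 -> fork_pos = 0 + 18 = 18.
Step 2: advance 3 -> fork_pos = 18 + 3 = 21.
Step 3: advance 1 -> fork_pos = 21 + 1 = 22.
Unwound prefix: template[0:22] = GTTAAAGACATGTGCGTCTCGA
Complement it base by base (A<->T, C<->G), keeping left-to-right order:
  [0:5] GTTAA -> CAATT
  [5:10] AGACA -> TCTGT
  [10:15] TGTGC -> ACACG
  [15:20] GTCTC -> CAGAG
  [20:22] GA -> CT
Concatenate: CAATTTCTGTACACGCAGAGCT (length 22; written aligned with the template, i.e. 3'->5').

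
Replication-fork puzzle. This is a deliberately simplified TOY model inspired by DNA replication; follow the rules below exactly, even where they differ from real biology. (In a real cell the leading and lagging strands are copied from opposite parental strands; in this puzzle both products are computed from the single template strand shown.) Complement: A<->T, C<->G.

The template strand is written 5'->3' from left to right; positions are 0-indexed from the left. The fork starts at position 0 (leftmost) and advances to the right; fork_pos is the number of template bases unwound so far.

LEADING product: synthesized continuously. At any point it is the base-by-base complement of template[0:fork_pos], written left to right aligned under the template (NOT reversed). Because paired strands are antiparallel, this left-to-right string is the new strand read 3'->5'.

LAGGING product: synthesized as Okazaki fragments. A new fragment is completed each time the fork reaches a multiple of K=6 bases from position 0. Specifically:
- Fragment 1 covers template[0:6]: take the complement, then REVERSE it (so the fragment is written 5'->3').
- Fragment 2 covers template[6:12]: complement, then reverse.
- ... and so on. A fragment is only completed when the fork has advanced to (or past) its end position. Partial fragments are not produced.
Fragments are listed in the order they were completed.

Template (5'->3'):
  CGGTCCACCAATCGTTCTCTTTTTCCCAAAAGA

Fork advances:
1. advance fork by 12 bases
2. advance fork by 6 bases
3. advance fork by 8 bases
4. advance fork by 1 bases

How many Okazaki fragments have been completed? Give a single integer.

Answer: 4

Derivation:
Step 1: advance 12 -> fork_pos = 0 + 12 = 12. Reached multiple(s) of 6: 6, 12 -> fragments 1-2 completed (2 total).
Step 2: advance 6 -> fork_pos = 12 + 6 = 18. Reached multiple(s) of 6: 18 -> fragment 3 completed (3 total).
Step 3: advance 8 -> fork_pos = 18 + 8 = 26. Reached multiple(s) of 6: 24 -> fragment 4 completed (4 total).
Step 4: advance 1 -> fork_pos = 26 + 1 = 27. Next multiple of 6 is 30 (not reached); still 4 fragment(s).
Check: final fork_pos = 27; the multiples of 6 that are <= 27 are 6..24 -> 27 // 6 = 4 completed fragment(s).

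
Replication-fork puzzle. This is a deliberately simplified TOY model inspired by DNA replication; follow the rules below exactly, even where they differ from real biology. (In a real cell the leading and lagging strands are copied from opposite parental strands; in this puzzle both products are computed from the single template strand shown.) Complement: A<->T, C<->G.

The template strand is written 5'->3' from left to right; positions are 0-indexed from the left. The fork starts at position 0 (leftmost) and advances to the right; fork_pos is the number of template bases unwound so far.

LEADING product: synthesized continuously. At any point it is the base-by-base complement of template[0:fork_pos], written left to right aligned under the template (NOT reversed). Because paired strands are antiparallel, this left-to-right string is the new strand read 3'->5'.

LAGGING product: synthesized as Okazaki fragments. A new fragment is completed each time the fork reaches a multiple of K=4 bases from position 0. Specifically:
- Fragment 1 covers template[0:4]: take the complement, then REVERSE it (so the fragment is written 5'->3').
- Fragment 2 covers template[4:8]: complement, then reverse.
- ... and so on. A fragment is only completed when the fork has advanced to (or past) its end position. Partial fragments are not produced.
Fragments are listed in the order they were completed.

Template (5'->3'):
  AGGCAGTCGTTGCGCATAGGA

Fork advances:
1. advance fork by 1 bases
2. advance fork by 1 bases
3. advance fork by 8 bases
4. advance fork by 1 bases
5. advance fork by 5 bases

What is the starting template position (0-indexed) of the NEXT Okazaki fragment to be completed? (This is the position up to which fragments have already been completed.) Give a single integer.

Step 1: advance 1 -> fork_pos = 0 + 1 = 1. Next multiple of 4 is 4 (not reached); still 0 fragment(s).
Step 2: advance 1 -> fork_pos = 1 + 1 = 2. Next multiple of 4 is 4 (not reached); still 0 fragment(s).
Step 3: advance 8 -> fork_pos = 2 + 8 = 10. Reached multiple(s) of 4: 4, 8 -> fragments 1-2 completed (2 total).
Step 4: advance 1 -> fork_pos = 10 + 1 = 11. Next multiple of 4 is 12 (not reached); still 2 fragment(s).
Step 5: advance 5 -> fork_pos = 11 + 5 = 16. Reached multiple(s) of 4: 12, 16 -> fragments 3-4 completed (4 total).
4 fragment(s) completed, covering template[0:16] (4 x 4 = 16). The next fragment, fragment 5, covers template[16:20], so it starts at position 16.

Answer: 16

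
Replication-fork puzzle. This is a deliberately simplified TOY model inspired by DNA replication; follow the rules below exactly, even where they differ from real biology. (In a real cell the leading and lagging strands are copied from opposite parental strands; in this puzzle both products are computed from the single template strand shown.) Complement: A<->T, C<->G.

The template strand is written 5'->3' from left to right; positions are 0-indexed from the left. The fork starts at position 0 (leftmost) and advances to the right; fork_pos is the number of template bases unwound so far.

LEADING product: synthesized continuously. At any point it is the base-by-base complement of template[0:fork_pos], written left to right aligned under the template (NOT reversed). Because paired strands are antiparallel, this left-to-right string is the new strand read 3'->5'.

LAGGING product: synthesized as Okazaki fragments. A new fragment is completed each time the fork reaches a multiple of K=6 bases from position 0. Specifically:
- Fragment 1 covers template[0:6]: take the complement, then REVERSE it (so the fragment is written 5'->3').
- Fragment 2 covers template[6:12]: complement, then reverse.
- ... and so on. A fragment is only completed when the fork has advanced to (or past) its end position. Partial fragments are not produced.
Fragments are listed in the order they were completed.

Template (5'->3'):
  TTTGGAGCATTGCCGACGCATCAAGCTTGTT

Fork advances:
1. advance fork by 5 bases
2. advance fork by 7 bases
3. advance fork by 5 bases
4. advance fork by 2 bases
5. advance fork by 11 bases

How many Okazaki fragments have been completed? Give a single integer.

Step 1: advance 5 -> fork_pos = 0 + 5 = 5. Next multiple of 6 is 6 (not reached); still 0 fragment(s).
Step 2: advance 7 -> fork_pos = 5 + 7 = 12. Reached multiple(s) of 6: 6, 12 -> fragments 1-2 completed (2 total).
Step 3: advance 5 -> fork_pos = 12 + 5 = 17. Next multiple of 6 is 18 (not reached); still 2 fragment(s).
Step 4: advance 2 -> fork_pos = 17 + 2 = 19. Reached multiple(s) of 6: 18 -> fragment 3 completed (3 total).
Step 5: advance 11 -> fork_pos = 19 + 11 = 30. Reached multiple(s) of 6: 24, 30 -> fragments 4-5 completed (5 total).
Check: final fork_pos = 30; the multiples of 6 that are <= 30 are 6..30 -> 30 // 6 = 5 completed fragment(s).

Answer: 5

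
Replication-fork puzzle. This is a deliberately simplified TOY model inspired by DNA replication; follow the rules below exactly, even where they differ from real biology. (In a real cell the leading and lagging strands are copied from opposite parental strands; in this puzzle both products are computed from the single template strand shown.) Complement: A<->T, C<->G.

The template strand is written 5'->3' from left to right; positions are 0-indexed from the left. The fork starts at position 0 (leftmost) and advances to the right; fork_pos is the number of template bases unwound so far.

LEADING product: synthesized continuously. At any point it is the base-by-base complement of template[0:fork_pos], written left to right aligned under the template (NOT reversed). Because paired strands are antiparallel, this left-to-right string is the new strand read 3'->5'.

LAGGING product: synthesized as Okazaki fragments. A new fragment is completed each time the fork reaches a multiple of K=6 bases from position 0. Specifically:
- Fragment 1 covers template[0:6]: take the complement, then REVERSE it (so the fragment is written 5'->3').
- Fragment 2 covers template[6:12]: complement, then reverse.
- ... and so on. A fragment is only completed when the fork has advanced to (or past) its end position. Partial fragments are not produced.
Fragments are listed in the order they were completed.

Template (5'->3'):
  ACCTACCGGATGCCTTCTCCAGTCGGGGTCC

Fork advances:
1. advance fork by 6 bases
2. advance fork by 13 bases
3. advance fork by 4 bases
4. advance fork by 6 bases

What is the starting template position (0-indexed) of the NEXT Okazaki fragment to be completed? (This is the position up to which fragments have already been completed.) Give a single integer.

Answer: 24

Derivation:
Step 1: advance 6 -> fork_pos = 0 + 6 = 6. Reached multiple(s) of 6: 6 -> fragment 1 completed (1 total).
Step 2: advance 13 -> fork_pos = 6 + 13 = 19. Reached multiple(s) of 6: 12, 18 -> fragments 2-3 completed (3 total).
Step 3: advance 4 -> fork_pos = 19 + 4 = 23. Next multiple of 6 is 24 (not reached); still 3 fragment(s).
Step 4: advance 6 -> fork_pos = 23 + 6 = 29. Reached multiple(s) of 6: 24 -> fragment 4 completed (4 total).
4 fragment(s) completed, covering template[0:24] (4 x 6 = 24). The next fragment, fragment 5, covers template[24:30], so it starts at position 24.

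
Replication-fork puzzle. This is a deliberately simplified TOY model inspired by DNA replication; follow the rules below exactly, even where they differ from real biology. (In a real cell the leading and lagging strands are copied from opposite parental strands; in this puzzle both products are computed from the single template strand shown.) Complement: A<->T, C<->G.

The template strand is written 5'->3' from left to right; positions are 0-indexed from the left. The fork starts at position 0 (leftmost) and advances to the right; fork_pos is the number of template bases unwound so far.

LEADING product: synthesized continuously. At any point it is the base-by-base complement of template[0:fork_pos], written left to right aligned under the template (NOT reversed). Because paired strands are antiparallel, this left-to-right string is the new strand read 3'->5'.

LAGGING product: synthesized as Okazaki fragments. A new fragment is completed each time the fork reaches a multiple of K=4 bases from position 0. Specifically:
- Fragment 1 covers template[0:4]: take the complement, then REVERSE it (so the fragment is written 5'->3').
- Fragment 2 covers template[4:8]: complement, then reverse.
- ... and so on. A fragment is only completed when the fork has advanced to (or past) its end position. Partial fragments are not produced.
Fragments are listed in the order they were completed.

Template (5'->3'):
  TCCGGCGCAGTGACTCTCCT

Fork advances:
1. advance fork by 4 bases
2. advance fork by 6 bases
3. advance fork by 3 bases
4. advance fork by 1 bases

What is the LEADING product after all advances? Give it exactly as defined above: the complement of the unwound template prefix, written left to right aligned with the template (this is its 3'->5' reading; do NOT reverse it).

Answer: AGGCCGCGTCACTG

Derivation:
Step 1: advance 4 -> fork_pos = 0 + 4 = 4.
Step 2: advance 6 -> fork_pos = 4 + 6 = 10.
Step 3: advance 3 -> fork_pos = 10 + 3 = 13.
Step 4: advance 1 -> fork_pos = 13 + 1 = 14.
Unwound prefix: template[0:14] = TCCGGCGCAGTGAC
Complement it base by base (A<->T, C<->G), keeping left-to-right order:
  [0:5] TCCGG -> AGGCC
  [5:10] CGCAG -> GCGTC
  [10:14] TGAC -> ACTG
Concatenate: AGGCCGCGTCACTG (length 14; written aligned with the template, i.e. 3'->5').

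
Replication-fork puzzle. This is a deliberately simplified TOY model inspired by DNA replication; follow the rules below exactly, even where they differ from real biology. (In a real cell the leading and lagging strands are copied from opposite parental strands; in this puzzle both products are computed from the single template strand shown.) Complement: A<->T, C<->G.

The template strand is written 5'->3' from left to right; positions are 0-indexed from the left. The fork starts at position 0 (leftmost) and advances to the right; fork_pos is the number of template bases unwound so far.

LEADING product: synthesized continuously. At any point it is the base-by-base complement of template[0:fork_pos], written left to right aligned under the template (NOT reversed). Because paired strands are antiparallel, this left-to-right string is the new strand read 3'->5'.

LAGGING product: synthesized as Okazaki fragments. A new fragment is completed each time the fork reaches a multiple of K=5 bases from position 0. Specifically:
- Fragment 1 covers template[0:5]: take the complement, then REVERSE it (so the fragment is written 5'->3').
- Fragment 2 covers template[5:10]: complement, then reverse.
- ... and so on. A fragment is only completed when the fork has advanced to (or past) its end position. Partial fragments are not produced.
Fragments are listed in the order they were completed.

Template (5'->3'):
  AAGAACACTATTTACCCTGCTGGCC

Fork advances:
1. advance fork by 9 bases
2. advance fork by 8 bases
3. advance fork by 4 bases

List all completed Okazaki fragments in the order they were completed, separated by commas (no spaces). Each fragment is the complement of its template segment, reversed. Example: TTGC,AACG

Answer: TTCTT,TAGTG,GTAAA,GCAGG

Derivation:
Step 1: advance 9 -> fork_pos = 0 + 9 = 9. Reached multiple(s) of 5: 5 -> fragment 1 completed (1 total).
Step 2: advance 8 -> fork_pos = 9 + 8 = 17. Reached multiple(s) of 5: 10, 15 -> fragments 2-3 completed (3 total).
Step 3: advance 4 -> fork_pos = 17 + 4 = 21. Reached multiple(s) of 5: 20 -> fragment 4 completed (4 total).
Final fork_pos = 21, so 4 fragment(s) are complete. Build each: template segment -> complement -> reverse.
Fragment 1: template[0:5] = AAGAA -> complement TTCTT -> reversed TTCTT
Fragment 2: template[5:10] = CACTA -> complement GTGAT -> reversed TAGTG
Fragment 3: template[10:15] = TTTAC -> complement AAATG -> reversed GTAAA
Fragment 4: template[15:20] = CCTGC -> complement GGACG -> reversed GCAGG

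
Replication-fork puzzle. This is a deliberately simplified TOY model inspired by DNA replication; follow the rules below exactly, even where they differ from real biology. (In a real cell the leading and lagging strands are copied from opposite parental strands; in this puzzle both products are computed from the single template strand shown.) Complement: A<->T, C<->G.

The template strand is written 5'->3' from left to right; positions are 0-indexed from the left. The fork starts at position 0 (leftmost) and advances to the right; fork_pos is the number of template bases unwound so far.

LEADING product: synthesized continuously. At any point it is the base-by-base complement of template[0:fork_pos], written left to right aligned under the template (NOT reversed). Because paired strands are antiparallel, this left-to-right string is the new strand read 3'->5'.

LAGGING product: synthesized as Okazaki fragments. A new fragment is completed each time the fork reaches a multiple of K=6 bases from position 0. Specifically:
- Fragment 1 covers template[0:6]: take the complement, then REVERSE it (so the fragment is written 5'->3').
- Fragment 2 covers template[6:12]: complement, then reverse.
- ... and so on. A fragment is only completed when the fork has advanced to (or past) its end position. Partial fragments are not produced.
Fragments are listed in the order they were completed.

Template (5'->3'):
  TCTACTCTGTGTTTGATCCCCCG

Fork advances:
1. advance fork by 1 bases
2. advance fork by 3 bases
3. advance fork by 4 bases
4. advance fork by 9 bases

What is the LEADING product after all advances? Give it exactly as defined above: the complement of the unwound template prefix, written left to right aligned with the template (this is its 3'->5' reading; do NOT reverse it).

Step 1: advance 1 -> fork_pos = 0 + 1 = 1.
Step 2: advance 3 -> fork_pos = 1 + 3 = 4.
Step 3: advance 4 -> fork_pos = 4 + 4 = 8.
Step 4: advance 9 -> fork_pos = 8 + 9 = 17.
Unwound prefix: template[0:17] = TCTACTCTGTGTTTGAT
Complement it base by base (A<->T, C<->G), keeping left-to-right order:
  [0:5] TCTAC -> AGATG
  [5:10] TCTGT -> AGACA
  [10:15] GTTTG -> CAAAC
  [15:17] AT -> TA
Concatenate: AGATGAGACACAAACTA (length 17; written aligned with the template, i.e. 3'->5').

Answer: AGATGAGACACAAACTA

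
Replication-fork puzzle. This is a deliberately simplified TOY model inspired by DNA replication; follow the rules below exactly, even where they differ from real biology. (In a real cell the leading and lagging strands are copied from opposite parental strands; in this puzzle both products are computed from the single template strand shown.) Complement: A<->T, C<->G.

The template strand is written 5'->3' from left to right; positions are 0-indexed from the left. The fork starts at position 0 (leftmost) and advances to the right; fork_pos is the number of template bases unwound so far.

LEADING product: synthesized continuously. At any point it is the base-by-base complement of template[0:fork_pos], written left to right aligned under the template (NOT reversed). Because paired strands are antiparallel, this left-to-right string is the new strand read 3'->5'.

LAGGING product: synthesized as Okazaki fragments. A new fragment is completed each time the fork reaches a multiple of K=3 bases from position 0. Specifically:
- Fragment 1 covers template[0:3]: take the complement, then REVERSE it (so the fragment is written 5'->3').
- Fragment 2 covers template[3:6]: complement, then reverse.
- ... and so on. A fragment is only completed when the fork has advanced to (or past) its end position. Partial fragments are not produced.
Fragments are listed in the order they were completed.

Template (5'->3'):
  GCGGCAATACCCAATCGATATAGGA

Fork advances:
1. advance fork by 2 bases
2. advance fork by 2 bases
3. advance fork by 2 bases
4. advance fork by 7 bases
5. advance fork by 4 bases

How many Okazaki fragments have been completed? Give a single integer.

Answer: 5

Derivation:
Step 1: advance 2 -> fork_pos = 0 + 2 = 2. Next multiple of 3 is 3 (not reached); still 0 fragment(s).
Step 2: advance 2 -> fork_pos = 2 + 2 = 4. Reached multiple(s) of 3: 3 -> fragment 1 completed (1 total).
Step 3: advance 2 -> fork_pos = 4 + 2 = 6. Reached multiple(s) of 3: 6 -> fragment 2 completed (2 total).
Step 4: advance 7 -> fork_pos = 6 + 7 = 13. Reached multiple(s) of 3: 9, 12 -> fragments 3-4 completed (4 total).
Step 5: advance 4 -> fork_pos = 13 + 4 = 17. Reached multiple(s) of 3: 15 -> fragment 5 completed (5 total).
Check: final fork_pos = 17; the multiples of 3 that are <= 17 are 3..15 -> 17 // 3 = 5 completed fragment(s).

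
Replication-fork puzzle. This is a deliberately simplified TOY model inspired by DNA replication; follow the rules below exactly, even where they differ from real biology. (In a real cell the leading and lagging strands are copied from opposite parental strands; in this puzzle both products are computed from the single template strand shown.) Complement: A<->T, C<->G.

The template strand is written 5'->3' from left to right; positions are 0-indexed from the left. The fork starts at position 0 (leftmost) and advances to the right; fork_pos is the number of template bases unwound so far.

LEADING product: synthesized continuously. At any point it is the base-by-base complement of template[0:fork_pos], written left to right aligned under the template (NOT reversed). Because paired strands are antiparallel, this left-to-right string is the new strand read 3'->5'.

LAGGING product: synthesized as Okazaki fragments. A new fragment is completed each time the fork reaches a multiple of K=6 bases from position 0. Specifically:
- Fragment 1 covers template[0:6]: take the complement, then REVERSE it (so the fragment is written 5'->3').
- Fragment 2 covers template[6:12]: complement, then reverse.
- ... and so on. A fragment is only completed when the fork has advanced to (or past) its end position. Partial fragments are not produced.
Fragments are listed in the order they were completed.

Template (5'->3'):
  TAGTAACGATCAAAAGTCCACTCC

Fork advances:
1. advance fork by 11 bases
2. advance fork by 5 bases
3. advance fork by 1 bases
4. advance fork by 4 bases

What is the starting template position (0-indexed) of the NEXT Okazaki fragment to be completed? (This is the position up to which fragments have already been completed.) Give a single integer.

Step 1: advance 11 -> fork_pos = 0 + 11 = 11. Reached multiple(s) of 6: 6 -> fragment 1 completed (1 total).
Step 2: advance 5 -> fork_pos = 11 + 5 = 16. Reached multiple(s) of 6: 12 -> fragment 2 completed (2 total).
Step 3: advance 1 -> fork_pos = 16 + 1 = 17. Next multiple of 6 is 18 (not reached); still 2 fragment(s).
Step 4: advance 4 -> fork_pos = 17 + 4 = 21. Reached multiple(s) of 6: 18 -> fragment 3 completed (3 total).
3 fragment(s) completed, covering template[0:18] (3 x 6 = 18). The next fragment, fragment 4, covers template[18:24], so it starts at position 18.

Answer: 18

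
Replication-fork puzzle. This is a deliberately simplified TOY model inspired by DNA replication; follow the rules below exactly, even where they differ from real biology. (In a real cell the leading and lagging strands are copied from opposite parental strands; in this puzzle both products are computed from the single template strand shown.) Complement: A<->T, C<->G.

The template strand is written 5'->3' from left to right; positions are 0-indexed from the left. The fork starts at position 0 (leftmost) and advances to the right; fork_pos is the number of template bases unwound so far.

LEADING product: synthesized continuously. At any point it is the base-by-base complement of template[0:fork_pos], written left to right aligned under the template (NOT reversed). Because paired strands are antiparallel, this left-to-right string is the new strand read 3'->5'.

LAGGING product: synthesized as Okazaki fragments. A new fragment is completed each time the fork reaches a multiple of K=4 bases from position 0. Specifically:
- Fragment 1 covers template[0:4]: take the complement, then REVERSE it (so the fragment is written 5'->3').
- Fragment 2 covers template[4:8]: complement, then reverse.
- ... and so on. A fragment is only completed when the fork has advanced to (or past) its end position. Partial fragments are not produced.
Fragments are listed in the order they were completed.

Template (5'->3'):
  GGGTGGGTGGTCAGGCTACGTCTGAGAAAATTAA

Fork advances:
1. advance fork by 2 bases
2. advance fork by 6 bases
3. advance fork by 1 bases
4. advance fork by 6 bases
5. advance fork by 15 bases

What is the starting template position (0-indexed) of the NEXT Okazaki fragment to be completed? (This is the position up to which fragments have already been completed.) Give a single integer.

Answer: 28

Derivation:
Step 1: advance 2 -> fork_pos = 0 + 2 = 2. Next multiple of 4 is 4 (not reached); still 0 fragment(s).
Step 2: advance 6 -> fork_pos = 2 + 6 = 8. Reached multiple(s) of 4: 4, 8 -> fragments 1-2 completed (2 total).
Step 3: advance 1 -> fork_pos = 8 + 1 = 9. Next multiple of 4 is 12 (not reached); still 2 fragment(s).
Step 4: advance 6 -> fork_pos = 9 + 6 = 15. Reached multiple(s) of 4: 12 -> fragment 3 completed (3 total).
Step 5: advance 15 -> fork_pos = 15 + 15 = 30. Reached multiple(s) of 4: 16, 20, 24, 28 -> fragments 4-7 completed (7 total).
7 fragment(s) completed, covering template[0:28] (7 x 4 = 28). The next fragment, fragment 8, covers template[28:32], so it starts at position 28.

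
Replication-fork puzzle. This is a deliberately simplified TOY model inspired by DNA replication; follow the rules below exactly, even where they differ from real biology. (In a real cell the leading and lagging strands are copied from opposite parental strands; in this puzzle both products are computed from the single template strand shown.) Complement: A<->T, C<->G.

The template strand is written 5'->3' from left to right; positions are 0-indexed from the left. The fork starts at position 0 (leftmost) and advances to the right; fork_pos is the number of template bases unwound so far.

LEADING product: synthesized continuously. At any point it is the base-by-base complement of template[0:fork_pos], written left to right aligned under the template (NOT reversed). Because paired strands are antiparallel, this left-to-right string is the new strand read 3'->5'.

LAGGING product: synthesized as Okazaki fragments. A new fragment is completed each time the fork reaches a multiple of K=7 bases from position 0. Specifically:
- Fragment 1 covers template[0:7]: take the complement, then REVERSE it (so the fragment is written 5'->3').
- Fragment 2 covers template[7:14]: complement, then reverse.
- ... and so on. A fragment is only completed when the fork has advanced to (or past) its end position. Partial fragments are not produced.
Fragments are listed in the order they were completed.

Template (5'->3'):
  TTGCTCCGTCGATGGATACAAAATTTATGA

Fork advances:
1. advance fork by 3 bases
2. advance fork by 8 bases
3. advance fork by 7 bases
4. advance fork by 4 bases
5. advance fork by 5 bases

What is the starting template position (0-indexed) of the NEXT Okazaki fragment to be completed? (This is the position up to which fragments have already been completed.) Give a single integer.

Answer: 21

Derivation:
Step 1: advance 3 -> fork_pos = 0 + 3 = 3. Next multiple of 7 is 7 (not reached); still 0 fragment(s).
Step 2: advance 8 -> fork_pos = 3 + 8 = 11. Reached multiple(s) of 7: 7 -> fragment 1 completed (1 total).
Step 3: advance 7 -> fork_pos = 11 + 7 = 18. Reached multiple(s) of 7: 14 -> fragment 2 completed (2 total).
Step 4: advance 4 -> fork_pos = 18 + 4 = 22. Reached multiple(s) of 7: 21 -> fragment 3 completed (3 total).
Step 5: advance 5 -> fork_pos = 22 + 5 = 27. Next multiple of 7 is 28 (not reached); still 3 fragment(s).
3 fragment(s) completed, covering template[0:21] (3 x 7 = 21). The next fragment, fragment 4, covers template[21:28], so it starts at position 21.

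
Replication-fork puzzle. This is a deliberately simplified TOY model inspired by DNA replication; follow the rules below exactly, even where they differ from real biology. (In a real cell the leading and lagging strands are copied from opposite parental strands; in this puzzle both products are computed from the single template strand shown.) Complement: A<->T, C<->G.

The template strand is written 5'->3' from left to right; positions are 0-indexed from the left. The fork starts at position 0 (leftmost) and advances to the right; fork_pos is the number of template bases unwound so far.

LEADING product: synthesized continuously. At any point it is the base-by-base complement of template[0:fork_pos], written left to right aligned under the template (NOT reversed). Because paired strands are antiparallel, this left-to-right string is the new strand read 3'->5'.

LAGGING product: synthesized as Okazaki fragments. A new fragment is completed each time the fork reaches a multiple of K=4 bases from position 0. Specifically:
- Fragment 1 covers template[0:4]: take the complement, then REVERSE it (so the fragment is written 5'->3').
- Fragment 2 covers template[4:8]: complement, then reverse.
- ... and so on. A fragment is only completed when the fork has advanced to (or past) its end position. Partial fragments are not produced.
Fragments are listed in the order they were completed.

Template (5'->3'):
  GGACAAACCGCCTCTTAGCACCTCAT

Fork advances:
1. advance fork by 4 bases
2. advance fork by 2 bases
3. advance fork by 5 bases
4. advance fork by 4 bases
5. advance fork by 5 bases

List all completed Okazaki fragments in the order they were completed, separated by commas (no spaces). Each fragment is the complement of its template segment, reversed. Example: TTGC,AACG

Step 1: advance 4 -> fork_pos = 0 + 4 = 4. Reached multiple(s) of 4: 4 -> fragment 1 completed (1 total).
Step 2: advance 2 -> fork_pos = 4 + 2 = 6. Next multiple of 4 is 8 (not reached); still 1 fragment(s).
Step 3: advance 5 -> fork_pos = 6 + 5 = 11. Reached multiple(s) of 4: 8 -> fragment 2 completed (2 total).
Step 4: advance 4 -> fork_pos = 11 + 4 = 15. Reached multiple(s) of 4: 12 -> fragment 3 completed (3 total).
Step 5: advance 5 -> fork_pos = 15 + 5 = 20. Reached multiple(s) of 4: 16, 20 -> fragments 4-5 completed (5 total).
Final fork_pos = 20, so 5 fragment(s) are complete. Build each: template segment -> complement -> reverse.
Fragment 1: template[0:4] = GGAC -> complement CCTG -> reversed GTCC
Fragment 2: template[4:8] = AAAC -> complement TTTG -> reversed GTTT
Fragment 3: template[8:12] = CGCC -> complement GCGG -> reversed GGCG
Fragment 4: template[12:16] = TCTT -> complement AGAA -> reversed AAGA
Fragment 5: template[16:20] = AGCA -> complement TCGT -> reversed TGCT

Answer: GTCC,GTTT,GGCG,AAGA,TGCT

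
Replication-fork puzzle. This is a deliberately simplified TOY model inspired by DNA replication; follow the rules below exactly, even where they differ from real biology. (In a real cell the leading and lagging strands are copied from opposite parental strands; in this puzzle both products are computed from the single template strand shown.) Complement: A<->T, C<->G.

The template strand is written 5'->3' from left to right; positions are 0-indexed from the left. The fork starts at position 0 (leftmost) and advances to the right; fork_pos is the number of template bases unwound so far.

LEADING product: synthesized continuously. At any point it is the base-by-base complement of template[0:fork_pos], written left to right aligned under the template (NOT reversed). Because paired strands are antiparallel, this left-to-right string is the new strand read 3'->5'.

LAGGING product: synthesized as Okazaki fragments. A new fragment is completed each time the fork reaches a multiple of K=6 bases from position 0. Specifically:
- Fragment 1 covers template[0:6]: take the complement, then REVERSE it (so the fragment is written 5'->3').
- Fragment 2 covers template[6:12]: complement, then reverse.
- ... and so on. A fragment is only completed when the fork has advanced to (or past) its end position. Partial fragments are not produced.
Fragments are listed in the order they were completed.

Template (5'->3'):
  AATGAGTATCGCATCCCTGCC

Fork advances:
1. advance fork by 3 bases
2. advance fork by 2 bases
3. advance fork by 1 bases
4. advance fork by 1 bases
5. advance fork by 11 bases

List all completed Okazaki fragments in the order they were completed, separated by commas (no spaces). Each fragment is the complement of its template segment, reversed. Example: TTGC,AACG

Step 1: advance 3 -> fork_pos = 0 + 3 = 3. Next multiple of 6 is 6 (not reached); still 0 fragment(s).
Step 2: advance 2 -> fork_pos = 3 + 2 = 5. Next multiple of 6 is 6 (not reached); still 0 fragment(s).
Step 3: advance 1 -> fork_pos = 5 + 1 = 6. Reached multiple(s) of 6: 6 -> fragment 1 completed (1 total).
Step 4: advance 1 -> fork_pos = 6 + 1 = 7. Next multiple of 6 is 12 (not reached); still 1 fragment(s).
Step 5: advance 11 -> fork_pos = 7 + 11 = 18. Reached multiple(s) of 6: 12, 18 -> fragments 2-3 completed (3 total).
Final fork_pos = 18, so 3 fragment(s) are complete. Build each: template segment -> complement -> reverse.
Fragment 1: template[0:6] = AATGAG -> complement TTACTC -> reversed CTCATT
Fragment 2: template[6:12] = TATCGC -> complement ATAGCG -> reversed GCGATA
Fragment 3: template[12:18] = ATCCCT -> complement TAGGGA -> reversed AGGGAT

Answer: CTCATT,GCGATA,AGGGAT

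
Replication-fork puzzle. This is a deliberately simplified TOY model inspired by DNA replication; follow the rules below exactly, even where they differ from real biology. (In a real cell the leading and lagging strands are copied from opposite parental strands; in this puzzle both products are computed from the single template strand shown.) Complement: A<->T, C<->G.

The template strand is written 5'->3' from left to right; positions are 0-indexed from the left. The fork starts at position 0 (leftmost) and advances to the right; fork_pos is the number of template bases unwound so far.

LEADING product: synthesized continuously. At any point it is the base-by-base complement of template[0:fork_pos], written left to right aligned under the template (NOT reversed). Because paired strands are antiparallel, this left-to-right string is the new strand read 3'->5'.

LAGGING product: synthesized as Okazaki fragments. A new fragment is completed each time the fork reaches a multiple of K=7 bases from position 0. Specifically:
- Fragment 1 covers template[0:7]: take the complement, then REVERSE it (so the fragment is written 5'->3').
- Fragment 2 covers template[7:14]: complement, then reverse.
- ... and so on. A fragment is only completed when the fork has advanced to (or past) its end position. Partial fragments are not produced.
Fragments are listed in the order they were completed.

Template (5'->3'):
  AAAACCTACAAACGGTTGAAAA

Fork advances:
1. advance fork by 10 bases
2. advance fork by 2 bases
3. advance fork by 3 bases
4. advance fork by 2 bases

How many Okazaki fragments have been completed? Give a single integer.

Answer: 2

Derivation:
Step 1: advance 10 -> fork_pos = 0 + 10 = 10. Reached multiple(s) of 7: 7 -> fragment 1 completed (1 total).
Step 2: advance 2 -> fork_pos = 10 + 2 = 12. Next multiple of 7 is 14 (not reached); still 1 fragment(s).
Step 3: advance 3 -> fork_pos = 12 + 3 = 15. Reached multiple(s) of 7: 14 -> fragment 2 completed (2 total).
Step 4: advance 2 -> fork_pos = 15 + 2 = 17. Next multiple of 7 is 21 (not reached); still 2 fragment(s).
Check: final fork_pos = 17; the multiples of 7 that are <= 17 are 7..14 -> 17 // 7 = 2 completed fragment(s).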